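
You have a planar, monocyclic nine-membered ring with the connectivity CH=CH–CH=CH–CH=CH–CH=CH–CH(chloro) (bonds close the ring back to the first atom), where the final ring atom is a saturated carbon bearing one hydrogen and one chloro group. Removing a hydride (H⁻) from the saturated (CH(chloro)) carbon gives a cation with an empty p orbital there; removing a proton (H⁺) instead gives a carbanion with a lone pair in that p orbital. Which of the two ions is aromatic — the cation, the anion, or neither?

The anion

Both ions have a continuous loop of p orbitals — each ring atom is sp².
Cation: 4 × 2 + 0 = 8 π electrons → 4(2), antiaromatic.
Anion: 4 × 2 + 2 = 10 π electrons → 4(2)+2, aromatic.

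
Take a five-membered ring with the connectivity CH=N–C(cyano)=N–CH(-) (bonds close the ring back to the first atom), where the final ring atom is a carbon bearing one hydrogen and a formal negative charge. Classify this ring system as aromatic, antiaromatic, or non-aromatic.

Check conjugation: the double-bond atoms are sp², each contributing one p electron; each =N– nitrogen is pyridine-type (lone pair in the sp² plane, one electron in the p orbital); the carbanion's lone pair occupies the p orbital — every position has a p orbital, so the cyclic π system is continuous.
Adding the contributions, 2 × 2 = 4 from the double-bond units + 2 from the CH(-) atom = 6.
With 6 π electrons (n = 1), the Hückel 4n+2 condition holds.

Aromatic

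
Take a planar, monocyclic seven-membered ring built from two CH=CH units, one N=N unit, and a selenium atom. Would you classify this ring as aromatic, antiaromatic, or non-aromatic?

Antiaromatic

Every ring atom contributes a p orbital perpendicular to the ring (each doubly-bonded ring atom is sp² with one p-orbital electron; each =N– nitrogen is pyridine-type (lone pair in the sp² plane, one electron in the p orbital); the selenium donates one lone pair from its p orbital), so the π system is cyclic and fully conjugated.
Adding the contributions, 3 × 2 = 6 from the double-bond units + 2 from the Se atom = 8.
With 8 = 4·2 π electrons, Hückel's rule classifies the planar ring as antiaromatic.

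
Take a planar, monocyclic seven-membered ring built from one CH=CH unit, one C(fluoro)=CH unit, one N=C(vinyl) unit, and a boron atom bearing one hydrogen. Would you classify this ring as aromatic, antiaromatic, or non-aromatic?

Aromatic

Check conjugation: the double-bond atoms are sp², each contributing one p electron; each =N– nitrogen is pyridine-type (lone pair in the sp² plane, one electron in the p orbital); the boron has an empty p orbital — every position has a p orbital, so the cyclic π system is continuous.
π-electron count: 3 × 2 = 6 from the double-bond units + 0 from the BH atom = 6.
6 = 4(1) + 2, which satisfies Hückel's 4n+2 rule.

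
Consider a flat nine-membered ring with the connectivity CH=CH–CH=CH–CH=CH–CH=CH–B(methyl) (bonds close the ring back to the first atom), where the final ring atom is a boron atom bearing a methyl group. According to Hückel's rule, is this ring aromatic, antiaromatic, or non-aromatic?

All ring atoms are sp² and supply a p orbital to the ring (each doubly-bonded ring atom is sp² with one p-orbital electron; the boron has an empty p orbital); the conjugation is uninterrupted.
Adding the contributions, 4 × 2 = 8 from the double-bond units + 0 from the B(methyl) atom = 8.
8 = 4(2); a planar, fully conjugated 4n system is antiaromatic.

Antiaromatic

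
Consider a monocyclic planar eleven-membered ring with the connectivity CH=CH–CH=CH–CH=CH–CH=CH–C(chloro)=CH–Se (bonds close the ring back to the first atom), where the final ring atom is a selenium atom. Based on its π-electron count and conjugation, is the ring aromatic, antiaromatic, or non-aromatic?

The p orbitals form a continuous loop: every atom in a ring double bond is sp² and brings one electron to the p orbital; the selenium donates one lone pair from its p orbital. The ring is fully conjugated.
π-electron count: 5 × 2 = 10 from the double-bond units + 2 from the Se atom = 12.
With 12 = 4·3 π electrons, Hückel's rule classifies the planar ring as antiaromatic.

Antiaromatic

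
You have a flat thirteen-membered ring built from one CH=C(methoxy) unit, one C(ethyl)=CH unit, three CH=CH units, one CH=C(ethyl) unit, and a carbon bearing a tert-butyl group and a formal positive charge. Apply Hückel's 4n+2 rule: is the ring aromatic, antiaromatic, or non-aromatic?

Antiaromatic

All ring atoms are sp² and supply a p orbital to the ring (each doubly-bonded ring atom is sp² with one p-orbital electron; the carbocation has an empty p orbital); the conjugation is uninterrupted.
Counting π electrons: 6 × 2 = 12 from the double-bond units + 0 from the C(tert-butyl)(+) atom = 12.
12 is a 4n count (n = 3), so the planar conjugated ring is antiaromatic.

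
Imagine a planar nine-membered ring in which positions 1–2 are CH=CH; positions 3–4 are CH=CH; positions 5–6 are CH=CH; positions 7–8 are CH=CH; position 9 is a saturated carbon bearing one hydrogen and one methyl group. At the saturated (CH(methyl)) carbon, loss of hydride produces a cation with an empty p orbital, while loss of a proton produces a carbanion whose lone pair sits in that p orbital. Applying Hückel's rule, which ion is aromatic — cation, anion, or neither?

In either ion the ring is fully conjugated: every atom, including the new sp² carbon, supplies a p orbital.
Cation: 4 × 2 + 0 = 8 π electrons → 4(2), antiaromatic.
Anion: 4 × 2 + 2 = 10 π electrons → 4(2)+2, aromatic.

The anion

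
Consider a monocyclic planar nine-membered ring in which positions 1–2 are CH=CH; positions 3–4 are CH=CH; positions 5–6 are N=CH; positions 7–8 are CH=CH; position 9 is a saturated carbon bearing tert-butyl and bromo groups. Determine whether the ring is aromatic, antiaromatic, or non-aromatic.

Non-aromatic

The C(tert-butyl)(bromo) carbon is saturated: that saturated carbon is sp³ and has no p orbital in the ring π system. Conjugation is not continuous around the ring.
Without a continuous loop of overlapping p orbitals the Hückel electron count never comes into play.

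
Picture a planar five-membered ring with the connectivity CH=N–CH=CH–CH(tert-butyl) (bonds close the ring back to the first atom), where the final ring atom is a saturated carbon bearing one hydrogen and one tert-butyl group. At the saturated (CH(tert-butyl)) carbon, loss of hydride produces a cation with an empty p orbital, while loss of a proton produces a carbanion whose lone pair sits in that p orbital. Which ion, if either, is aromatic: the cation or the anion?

In both ions every ring atom is sp² and contributes a p orbital, so both rings are fully conjugated.
Cation: 2 × 2 + 0 = 4 π electrons → 4(1), antiaromatic.
Anion: 2 × 2 + 2 = 6 π electrons → 4(1)+2, aromatic.

The anion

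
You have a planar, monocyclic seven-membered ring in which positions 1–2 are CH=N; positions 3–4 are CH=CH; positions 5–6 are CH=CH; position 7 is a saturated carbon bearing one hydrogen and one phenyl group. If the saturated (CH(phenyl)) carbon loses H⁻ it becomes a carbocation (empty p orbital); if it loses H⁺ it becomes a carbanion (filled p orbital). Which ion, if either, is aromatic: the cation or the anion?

The cation

Both ions have a continuous loop of p orbitals — each ring atom is sp².
Cation: 3 × 2 + 0 = 6 π electrons → 4(1)+2, aromatic.
Anion: 3 × 2 + 2 = 8 π electrons → 4(2), antiaromatic.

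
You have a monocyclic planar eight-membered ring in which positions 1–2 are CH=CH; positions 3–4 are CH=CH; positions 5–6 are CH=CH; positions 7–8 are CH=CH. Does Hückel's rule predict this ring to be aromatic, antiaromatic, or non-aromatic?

All ring atoms are sp² and supply a p orbital to the ring (the double-bond atoms are sp², each contributing one p electron); the conjugation is uninterrupted.
Counting π electrons: 4 × 2 = 8 from the 4 double-bond units.
8 is a 4n count (n = 2), so the planar conjugated ring is antiaromatic.

Antiaromatic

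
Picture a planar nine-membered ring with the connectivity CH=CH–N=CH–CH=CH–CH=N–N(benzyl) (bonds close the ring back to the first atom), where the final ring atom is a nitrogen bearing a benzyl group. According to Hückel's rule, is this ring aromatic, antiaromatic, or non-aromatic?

Aromatic

All ring atoms are sp² and supply a p orbital to the ring (the double-bond atoms are sp², each contributing one p electron; each =N– nitrogen is pyridine-type (lone pair in the sp² plane, one electron in the p orbital); the pyrrole-type nitrogen donates its lone pair from the p orbital); the conjugation is uninterrupted.
Tallying contributions gives 4 × 2 = 8 from the double-bond units + 2 from the N(benzyl) atom = 10.
Since 10 = 4·2 + 2, the ring meets the 4n+2 criterion.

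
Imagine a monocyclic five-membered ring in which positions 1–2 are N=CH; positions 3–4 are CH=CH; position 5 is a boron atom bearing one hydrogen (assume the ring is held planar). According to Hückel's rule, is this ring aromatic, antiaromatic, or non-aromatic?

Every ring atom contributes a p orbital perpendicular to the ring (every atom in a ring double bond is sp² and brings one electron to the p orbital; each sp² =N– keeps its lone pair in-plane and puts one electron into the π system; the boron has an empty p orbital), so the π system is cyclic and fully conjugated.
π-electron count: 2 × 2 = 4 from the double-bond units + 0 from the BH atom = 4.
4 = 4(1); a planar, fully conjugated 4n system is antiaromatic.

Antiaromatic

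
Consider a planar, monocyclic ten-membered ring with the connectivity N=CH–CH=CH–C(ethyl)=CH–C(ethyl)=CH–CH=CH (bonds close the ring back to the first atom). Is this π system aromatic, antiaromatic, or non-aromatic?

Aromatic

Check conjugation: the double-bond atoms are sp², each contributing one p electron; the doubly-bonded nitrogens are pyridine-type — their lone pairs lie in the ring plane, leaving one electron in the p orbital — every position has a p orbital, so the cyclic π system is continuous.
Counting π electrons: 5 × 2 = 10 from the 5 double-bond units.
10 = 4(2) + 2, which satisfies Hückel's 4n+2 rule.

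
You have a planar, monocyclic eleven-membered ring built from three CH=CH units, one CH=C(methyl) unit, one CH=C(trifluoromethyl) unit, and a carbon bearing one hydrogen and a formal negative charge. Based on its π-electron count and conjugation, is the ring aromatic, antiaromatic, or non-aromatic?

Check conjugation: every atom in a ring double bond is sp² and brings one electron to the p orbital; the carbanion's lone pair occupies the p orbital — every position has a p orbital, so the cyclic π system is continuous.
Adding the contributions, 5 × 2 = 10 from the double-bond units + 2 from the CH(-) atom = 12.
12 = 4(3); a planar, fully conjugated 4n system is antiaromatic.

Antiaromatic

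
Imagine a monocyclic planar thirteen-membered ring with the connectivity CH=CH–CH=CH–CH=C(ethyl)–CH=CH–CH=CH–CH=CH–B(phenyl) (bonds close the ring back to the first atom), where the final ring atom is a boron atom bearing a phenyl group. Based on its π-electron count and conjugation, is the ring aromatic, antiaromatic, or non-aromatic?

Every ring atom contributes a p orbital perpendicular to the ring (each doubly-bonded ring atom is sp² with one p-orbital electron; the boron has an empty p orbital), so the π system is cyclic and fully conjugated.
π-electron count: 6 × 2 = 12 from the double-bond units + 0 from the B(phenyl) atom = 12.
12 is a 4n count (n = 3), so the planar conjugated ring is antiaromatic.

Antiaromatic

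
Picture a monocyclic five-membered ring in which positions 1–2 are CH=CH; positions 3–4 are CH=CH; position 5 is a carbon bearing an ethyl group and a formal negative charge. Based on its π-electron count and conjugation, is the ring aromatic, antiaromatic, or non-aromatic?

Check conjugation: the double-bond atoms are sp², each contributing one p electron; the carbanion's lone pair occupies the p orbital — every position has a p orbital, so the cyclic π system is continuous.
Counting π electrons: 2 × 2 = 4 from the double-bond units + 2 from the C(ethyl)(-) atom = 6.
Since 6 = 4·1 + 2, the ring meets the 4n+2 criterion.

Aromatic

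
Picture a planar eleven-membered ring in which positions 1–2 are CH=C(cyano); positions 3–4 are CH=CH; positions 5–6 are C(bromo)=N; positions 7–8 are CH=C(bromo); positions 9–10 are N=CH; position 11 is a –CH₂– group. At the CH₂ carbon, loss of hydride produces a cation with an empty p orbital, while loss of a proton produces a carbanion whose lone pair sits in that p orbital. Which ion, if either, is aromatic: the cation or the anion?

In both ions every ring atom is sp² and contributes a p orbital, so both rings are fully conjugated.
Cation: 5 × 2 + 0 = 10 π electrons → 4(2)+2, aromatic.
Anion: 5 × 2 + 2 = 12 π electrons → 4(3), antiaromatic.

The cation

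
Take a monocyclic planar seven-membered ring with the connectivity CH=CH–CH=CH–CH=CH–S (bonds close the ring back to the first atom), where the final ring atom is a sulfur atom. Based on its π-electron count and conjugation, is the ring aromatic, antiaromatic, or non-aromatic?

Check conjugation: each doubly-bonded ring atom is sp² with one p-orbital electron; the sulfur donates one lone pair from its p orbital — every position has a p orbital, so the cyclic π system is continuous.
Counting π electrons: 3 × 2 = 6 from the double-bond units + 2 from the S atom = 8.
A 4n π count (8, n = 2) in a planar conjugated ring means antiaromatic.

Antiaromatic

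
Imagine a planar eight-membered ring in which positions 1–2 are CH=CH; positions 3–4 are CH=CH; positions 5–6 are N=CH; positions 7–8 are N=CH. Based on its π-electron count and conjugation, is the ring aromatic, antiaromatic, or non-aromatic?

Antiaromatic

The p orbitals form a continuous loop: the double-bond atoms are sp², each contributing one p electron; each sp² =N– keeps its lone pair in-plane and puts one electron into the π system. The ring is fully conjugated.
π-electron count: 4 × 2 = 8 from the 4 double-bond units.
With 8 = 4·2 π electrons, Hückel's rule classifies the planar ring as antiaromatic.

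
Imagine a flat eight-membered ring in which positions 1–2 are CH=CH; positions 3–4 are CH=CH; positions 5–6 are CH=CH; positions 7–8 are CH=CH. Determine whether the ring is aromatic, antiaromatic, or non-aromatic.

Antiaromatic

Check conjugation: each doubly-bonded ring atom is sp² with one p-orbital electron — every position has a p orbital, so the cyclic π system is continuous.
Counting π electrons: 4 × 2 = 8 from the 4 double-bond units.
A 4n π count (8, n = 2) in a planar conjugated ring means antiaromatic.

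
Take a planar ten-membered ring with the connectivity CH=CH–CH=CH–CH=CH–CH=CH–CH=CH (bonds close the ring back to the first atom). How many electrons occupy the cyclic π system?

All ring atoms are sp² and supply a p orbital to the ring (the double-bond atoms are sp², each contributing one p electron); the conjugation is uninterrupted.
Counting π electrons: 5 × 2 = 10 from the 5 double-bond units.

10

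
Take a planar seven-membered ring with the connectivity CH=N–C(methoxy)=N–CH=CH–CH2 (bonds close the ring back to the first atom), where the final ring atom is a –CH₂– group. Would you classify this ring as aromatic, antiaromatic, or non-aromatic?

Non-aromatic

At the CH2 position, the tetrahedral CH₂ carbon is sp³ and has no p orbital in the ring π system; the ring's p-orbital overlap is broken there.
Broken conjugation rules out both aromaticity and antiaromaticity.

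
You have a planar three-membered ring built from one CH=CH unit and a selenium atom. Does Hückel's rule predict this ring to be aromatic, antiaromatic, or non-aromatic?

Check conjugation: each doubly-bonded ring atom is sp² with one p-orbital electron; the selenium donates one lone pair from its p orbital — every position has a p orbital, so the cyclic π system is continuous.
Tallying contributions gives 1 × 2 = 2 from the double-bond unit + 2 from the Se atom = 4.
A 4n π count (4, n = 1) in a planar conjugated ring means antiaromatic.

Antiaromatic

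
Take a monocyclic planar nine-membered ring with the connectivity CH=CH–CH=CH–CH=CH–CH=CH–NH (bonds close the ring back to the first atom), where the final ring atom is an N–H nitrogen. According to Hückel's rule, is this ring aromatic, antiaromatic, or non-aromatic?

Every ring atom contributes a p orbital perpendicular to the ring (each doubly-bonded ring atom is sp² with one p-orbital electron; the pyrrole-type nitrogen donates its lone pair from the p orbital), so the π system is cyclic and fully conjugated.
π-electron count: 4 × 2 = 8 from the double-bond units + 2 from the NH atom = 10.
Since 10 = 4·2 + 2, the ring meets the 4n+2 criterion.

Aromatic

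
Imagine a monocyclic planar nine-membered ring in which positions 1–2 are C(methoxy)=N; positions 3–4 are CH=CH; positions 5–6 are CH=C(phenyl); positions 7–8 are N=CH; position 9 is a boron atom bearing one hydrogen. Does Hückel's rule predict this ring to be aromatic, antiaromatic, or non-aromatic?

All ring atoms are sp² and supply a p orbital to the ring (the double-bond atoms are sp², each contributing one p electron; each sp² =N– keeps its lone pair in-plane and puts one electron into the π system; the boron has an empty p orbital); the conjugation is uninterrupted.
π-electron count: 4 × 2 = 8 from the double-bond units + 0 from the BH atom = 8.
A 4n π count (8, n = 2) in a planar conjugated ring means antiaromatic.

Antiaromatic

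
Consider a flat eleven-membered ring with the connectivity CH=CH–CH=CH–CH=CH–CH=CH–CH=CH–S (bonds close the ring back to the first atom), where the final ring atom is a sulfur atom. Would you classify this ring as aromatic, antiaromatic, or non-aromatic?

Antiaromatic

Check conjugation: the double-bond atoms are sp², each contributing one p electron; the sulfur donates one lone pair from its p orbital — every position has a p orbital, so the cyclic π system is continuous.
Tallying contributions gives 5 × 2 = 10 from the double-bond units + 2 from the S atom = 12.
With 12 = 4·3 π electrons, Hückel's rule classifies the planar ring as antiaromatic.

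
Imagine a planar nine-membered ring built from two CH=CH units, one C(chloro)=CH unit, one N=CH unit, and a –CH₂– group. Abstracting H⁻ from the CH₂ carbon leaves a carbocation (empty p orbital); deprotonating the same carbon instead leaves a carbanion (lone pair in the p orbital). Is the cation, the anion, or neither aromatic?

Once that carbon is sp², every ring atom has a p orbital and both ions are fully conjugated.
Cation: 4 × 2 + 0 = 8 π electrons → 4(2), antiaromatic.
Anion: 4 × 2 + 2 = 10 π electrons → 4(2)+2, aromatic.

The anion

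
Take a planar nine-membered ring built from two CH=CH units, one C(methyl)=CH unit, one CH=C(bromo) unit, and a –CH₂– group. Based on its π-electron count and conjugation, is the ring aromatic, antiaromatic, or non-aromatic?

The CH2 carbon is saturated: the tetrahedral CH₂ carbon is sp³ and has no p orbital in the ring π system. Conjugation is not continuous around the ring.
Broken conjugation rules out both aromaticity and antiaromaticity.

Non-aromatic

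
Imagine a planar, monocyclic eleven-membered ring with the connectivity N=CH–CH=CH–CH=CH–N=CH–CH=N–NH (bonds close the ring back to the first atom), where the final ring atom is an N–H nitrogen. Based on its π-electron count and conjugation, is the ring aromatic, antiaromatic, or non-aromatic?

Every ring atom contributes a p orbital perpendicular to the ring (every atom in a ring double bond is sp² and brings one electron to the p orbital; the doubly-bonded nitrogens are pyridine-type — their lone pairs lie in the ring plane, leaving one electron in the p orbital; the pyrrole-type nitrogen donates its lone pair from the p orbital), so the π system is cyclic and fully conjugated.
Tallying contributions gives 5 × 2 = 10 from the double-bond units + 2 from the NH atom = 12.
With 12 = 4·3 π electrons, Hückel's rule classifies the planar ring as antiaromatic.

Antiaromatic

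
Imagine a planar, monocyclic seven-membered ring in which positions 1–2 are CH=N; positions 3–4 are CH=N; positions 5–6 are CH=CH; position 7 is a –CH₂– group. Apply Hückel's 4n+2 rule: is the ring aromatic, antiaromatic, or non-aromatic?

Non-aromatic

At the CH2 position, the tetrahedral CH₂ carbon is sp³ and has no p orbital in the ring π system; the ring's p-orbital overlap is broken there.
Broken conjugation rules out both aromaticity and antiaromaticity.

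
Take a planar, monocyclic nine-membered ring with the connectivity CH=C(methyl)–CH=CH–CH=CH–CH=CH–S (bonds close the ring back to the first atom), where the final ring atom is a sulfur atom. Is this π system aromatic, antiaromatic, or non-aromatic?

Aromatic

All ring atoms are sp² and supply a p orbital to the ring (each doubly-bonded ring atom is sp² with one p-orbital electron; the sulfur donates one lone pair from its p orbital); the conjugation is uninterrupted.
Tallying contributions gives 4 × 2 = 8 from the double-bond units + 2 from the S atom = 10.
Since 10 = 4·2 + 2, the ring meets the 4n+2 criterion.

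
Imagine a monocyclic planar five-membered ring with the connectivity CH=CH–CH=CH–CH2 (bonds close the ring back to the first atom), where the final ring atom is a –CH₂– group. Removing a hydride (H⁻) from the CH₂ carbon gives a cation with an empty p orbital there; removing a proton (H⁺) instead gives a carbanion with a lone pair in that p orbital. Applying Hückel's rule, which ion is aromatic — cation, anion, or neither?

In either ion the ring is fully conjugated: every atom, including the new sp² carbon, supplies a p orbital.
Cation: 2 × 2 + 0 = 4 π electrons → 4(1), antiaromatic.
Anion: 2 × 2 + 2 = 6 π electrons → 4(1)+2, aromatic.

The anion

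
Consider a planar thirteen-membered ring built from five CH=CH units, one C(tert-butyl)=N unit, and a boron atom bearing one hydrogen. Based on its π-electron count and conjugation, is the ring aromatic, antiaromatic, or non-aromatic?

Every ring atom contributes a p orbital perpendicular to the ring (the double-bond atoms are sp², each contributing one p electron; each =N– nitrogen is pyridine-type (lone pair in the sp² plane, one electron in the p orbital); the boron has an empty p orbital), so the π system is cyclic and fully conjugated.
Adding the contributions, 6 × 2 = 12 from the double-bond units + 0 from the BH atom = 12.
12 = 4(3); a planar, fully conjugated 4n system is antiaromatic.

Antiaromatic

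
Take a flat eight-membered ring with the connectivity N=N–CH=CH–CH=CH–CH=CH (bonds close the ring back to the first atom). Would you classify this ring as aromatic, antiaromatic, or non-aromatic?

Antiaromatic

Check conjugation: the double-bond atoms are sp², each contributing one p electron; each =N– nitrogen is pyridine-type (lone pair in the sp² plane, one electron in the p orbital) — every position has a p orbital, so the cyclic π system is continuous.
π-electron count: 4 × 2 = 8 from the 4 double-bond units.
With 8 = 4·2 π electrons, Hückel's rule classifies the planar ring as antiaromatic.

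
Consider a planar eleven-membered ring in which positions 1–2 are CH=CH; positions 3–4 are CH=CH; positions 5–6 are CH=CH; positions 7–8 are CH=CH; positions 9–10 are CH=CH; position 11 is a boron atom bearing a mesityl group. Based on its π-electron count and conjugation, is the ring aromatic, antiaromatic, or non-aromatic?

Aromatic

Every ring atom contributes a p orbital perpendicular to the ring (every atom in a ring double bond is sp² and brings one electron to the p orbital; the boron has an empty p orbital), so the π system is cyclic and fully conjugated.
Tallying contributions gives 5 × 2 = 10 from the double-bond units + 0 from the B(mesityl) atom = 10.
With 10 π electrons (n = 2), the Hückel 4n+2 condition holds.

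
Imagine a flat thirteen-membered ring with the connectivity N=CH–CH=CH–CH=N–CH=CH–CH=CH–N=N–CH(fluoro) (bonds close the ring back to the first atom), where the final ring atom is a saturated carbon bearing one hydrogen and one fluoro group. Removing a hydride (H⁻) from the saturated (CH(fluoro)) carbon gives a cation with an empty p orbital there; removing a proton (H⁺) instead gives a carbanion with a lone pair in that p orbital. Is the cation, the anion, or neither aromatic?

The anion

Both ions have a continuous loop of p orbitals — each ring atom is sp².
Cation: 6 × 2 + 0 = 12 π electrons → 4(3), antiaromatic.
Anion: 6 × 2 + 2 = 14 π electrons → 4(3)+2, aromatic.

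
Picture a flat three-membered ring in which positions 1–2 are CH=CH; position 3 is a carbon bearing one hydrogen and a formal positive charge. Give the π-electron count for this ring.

The p orbitals form a continuous loop: the double-bond atoms are sp², each contributing one p electron; the carbocation has an empty p orbital. The ring is fully conjugated.
Counting π electrons: 1 × 2 = 2 from the double-bond unit + 0 from the CH(+) atom = 2.
This is the cyclopropenyl cation.

2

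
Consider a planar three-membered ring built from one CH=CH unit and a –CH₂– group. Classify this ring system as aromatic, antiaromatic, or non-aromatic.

Because the tetrahedral CH₂ carbon is sp³ and has no p orbital in the ring π system at the CH2 position, the π system cannot extend all the way around the ring.
A ring that is not fully conjugated cannot be aromatic or antiaromatic regardless of its π-electron count.

Non-aromatic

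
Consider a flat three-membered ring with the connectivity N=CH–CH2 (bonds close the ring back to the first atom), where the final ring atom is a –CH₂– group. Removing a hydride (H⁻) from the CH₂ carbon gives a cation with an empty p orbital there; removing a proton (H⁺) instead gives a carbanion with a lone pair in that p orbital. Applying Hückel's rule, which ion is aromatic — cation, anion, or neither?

The cation

Both ions have a continuous loop of p orbitals — each ring atom is sp².
Cation: 1 × 2 + 0 = 2 π electrons → 4(0)+2, aromatic.
Anion: 1 × 2 + 2 = 4 π electrons → 4(1), antiaromatic.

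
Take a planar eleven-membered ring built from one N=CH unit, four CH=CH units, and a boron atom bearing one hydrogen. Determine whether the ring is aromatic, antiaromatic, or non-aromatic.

Aromatic

Every ring atom contributes a p orbital perpendicular to the ring (the double-bond atoms are sp², each contributing one p electron; each sp² =N– keeps its lone pair in-plane and puts one electron into the π system; the boron has an empty p orbital), so the π system is cyclic and fully conjugated.
π-electron count: 5 × 2 = 10 from the double-bond units + 0 from the BH atom = 10.
Since 10 = 4·2 + 2, the ring meets the 4n+2 criterion.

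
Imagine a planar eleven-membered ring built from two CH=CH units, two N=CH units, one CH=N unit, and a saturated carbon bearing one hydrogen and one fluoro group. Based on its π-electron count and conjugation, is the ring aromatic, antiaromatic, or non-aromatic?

At the CH(fluoro) position, that saturated carbon is sp³ and has no p orbital in the ring π system; the ring's p-orbital overlap is broken there.
Hückel's rule only applies to fully conjugated rings, so this one is simply non-aromatic.

Non-aromatic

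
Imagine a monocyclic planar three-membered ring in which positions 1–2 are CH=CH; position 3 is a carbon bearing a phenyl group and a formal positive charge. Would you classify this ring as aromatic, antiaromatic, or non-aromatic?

The p orbitals form a continuous loop: the double-bond atoms are sp², each contributing one p electron; the carbocation has an empty p orbital. The ring is fully conjugated.
Adding the contributions, 1 × 2 = 2 from the double-bond unit + 0 from the C(phenyl)(+) atom = 2.
2 = 4(0) + 2, which satisfies Hückel's 4n+2 rule.

Aromatic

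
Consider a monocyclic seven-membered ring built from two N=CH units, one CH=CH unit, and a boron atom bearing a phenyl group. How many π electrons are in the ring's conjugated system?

Every ring atom contributes a p orbital perpendicular to the ring (every atom in a ring double bond is sp² and brings one electron to the p orbital; each sp² =N– keeps its lone pair in-plane and puts one electron into the π system; the boron has an empty p orbital), so the π system is cyclic and fully conjugated.
Tallying contributions gives 3 × 2 = 6 from the double-bond units + 0 from the B(phenyl) atom = 6.

6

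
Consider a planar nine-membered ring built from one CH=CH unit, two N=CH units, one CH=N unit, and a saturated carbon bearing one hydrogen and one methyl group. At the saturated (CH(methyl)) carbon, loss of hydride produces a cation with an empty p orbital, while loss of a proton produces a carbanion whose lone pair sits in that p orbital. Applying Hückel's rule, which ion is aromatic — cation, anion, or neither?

In either ion the ring is fully conjugated: every atom, including the new sp² carbon, supplies a p orbital.
Cation: 4 × 2 + 0 = 8 π electrons → 4(2), antiaromatic.
Anion: 4 × 2 + 2 = 10 π electrons → 4(2)+2, aromatic.

The anion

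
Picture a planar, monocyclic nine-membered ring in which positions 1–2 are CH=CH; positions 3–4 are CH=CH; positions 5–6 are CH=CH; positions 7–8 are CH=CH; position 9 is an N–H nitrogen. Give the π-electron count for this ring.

10

Every ring atom contributes a p orbital perpendicular to the ring (every atom in a ring double bond is sp² and brings one electron to the p orbital; the pyrrole-type nitrogen donates its lone pair from the p orbital), so the π system is cyclic and fully conjugated.
Tallying contributions gives 4 × 2 = 8 from the double-bond units + 2 from the NH atom = 10.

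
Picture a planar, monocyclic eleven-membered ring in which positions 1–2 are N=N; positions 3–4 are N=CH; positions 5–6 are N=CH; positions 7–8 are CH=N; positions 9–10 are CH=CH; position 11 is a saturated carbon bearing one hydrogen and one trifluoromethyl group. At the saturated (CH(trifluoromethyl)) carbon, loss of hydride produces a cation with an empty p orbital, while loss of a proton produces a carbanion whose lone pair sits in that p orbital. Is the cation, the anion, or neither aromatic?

Once that carbon is sp², every ring atom has a p orbital and both ions are fully conjugated.
Cation: 5 × 2 + 0 = 10 π electrons → 4(2)+2, aromatic.
Anion: 5 × 2 + 2 = 12 π electrons → 4(3), antiaromatic.

The cation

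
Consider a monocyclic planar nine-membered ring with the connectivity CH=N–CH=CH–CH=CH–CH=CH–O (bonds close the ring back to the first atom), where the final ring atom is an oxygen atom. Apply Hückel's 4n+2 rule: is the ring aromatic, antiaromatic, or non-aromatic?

The p orbitals form a continuous loop: every atom in a ring double bond is sp² and brings one electron to the p orbital; the doubly-bonded nitrogens are pyridine-type — their lone pairs lie in the ring plane, leaving one electron in the p orbital; the oxygen donates one lone pair from its p orbital. The ring is fully conjugated.
π-electron count: 4 × 2 = 8 from the double-bond units + 2 from the O atom = 10.
Since 10 = 4·2 + 2, the ring meets the 4n+2 criterion.

Aromatic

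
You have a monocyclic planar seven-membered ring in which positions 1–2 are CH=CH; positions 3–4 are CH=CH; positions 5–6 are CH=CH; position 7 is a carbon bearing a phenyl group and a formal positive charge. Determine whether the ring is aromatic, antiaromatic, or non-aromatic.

All ring atoms are sp² and supply a p orbital to the ring (each doubly-bonded ring atom is sp² with one p-orbital electron; the carbocation has an empty p orbital); the conjugation is uninterrupted.
Counting π electrons: 3 × 2 = 6 from the double-bond units + 0 from the C(phenyl)(+) atom = 6.
With 6 π electrons (n = 1), the Hückel 4n+2 condition holds.

Aromatic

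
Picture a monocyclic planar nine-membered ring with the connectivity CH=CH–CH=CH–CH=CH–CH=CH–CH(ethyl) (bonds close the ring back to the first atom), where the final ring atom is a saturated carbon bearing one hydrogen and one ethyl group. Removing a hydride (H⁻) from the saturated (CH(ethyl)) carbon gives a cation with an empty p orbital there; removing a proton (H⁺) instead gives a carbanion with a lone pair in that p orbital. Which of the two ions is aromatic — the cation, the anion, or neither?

The anion

In either ion the ring is fully conjugated: every atom, including the new sp² carbon, supplies a p orbital.
Cation: 4 × 2 + 0 = 8 π electrons → 4(2), antiaromatic.
Anion: 4 × 2 + 2 = 10 π electrons → 4(2)+2, aromatic.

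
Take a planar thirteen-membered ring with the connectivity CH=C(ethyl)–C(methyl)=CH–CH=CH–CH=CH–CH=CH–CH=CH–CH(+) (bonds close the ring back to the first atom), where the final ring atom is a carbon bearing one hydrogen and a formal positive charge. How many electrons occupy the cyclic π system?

The p orbitals form a continuous loop: each doubly-bonded ring atom is sp² with one p-orbital electron; the carbocation has an empty p orbital. The ring is fully conjugated.
π-electron count: 6 × 2 = 12 from the double-bond units + 0 from the CH(+) atom = 12.

12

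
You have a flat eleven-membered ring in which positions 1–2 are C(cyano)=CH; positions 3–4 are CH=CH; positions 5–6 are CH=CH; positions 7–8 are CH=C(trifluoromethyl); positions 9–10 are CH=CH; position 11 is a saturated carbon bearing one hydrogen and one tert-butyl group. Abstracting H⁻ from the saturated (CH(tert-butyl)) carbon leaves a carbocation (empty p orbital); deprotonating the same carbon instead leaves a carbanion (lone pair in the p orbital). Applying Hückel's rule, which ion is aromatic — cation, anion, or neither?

The cation

In both ions every ring atom is sp² and contributes a p orbital, so both rings are fully conjugated.
Cation: 5 × 2 + 0 = 10 π electrons → 4(2)+2, aromatic.
Anion: 5 × 2 + 2 = 12 π electrons → 4(3), antiaromatic.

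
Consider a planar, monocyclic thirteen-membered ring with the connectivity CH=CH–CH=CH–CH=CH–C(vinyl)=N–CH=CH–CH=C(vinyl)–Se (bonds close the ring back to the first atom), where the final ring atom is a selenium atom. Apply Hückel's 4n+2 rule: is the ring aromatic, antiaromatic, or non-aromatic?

All ring atoms are sp² and supply a p orbital to the ring (every atom in a ring double bond is sp² and brings one electron to the p orbital; each sp² =N– keeps its lone pair in-plane and puts one electron into the π system; the selenium donates one lone pair from its p orbital); the conjugation is uninterrupted.
Tallying contributions gives 6 × 2 = 12 from the double-bond units + 2 from the Se atom = 14.
14 = 4(3) + 2, which satisfies Hückel's 4n+2 rule.

Aromatic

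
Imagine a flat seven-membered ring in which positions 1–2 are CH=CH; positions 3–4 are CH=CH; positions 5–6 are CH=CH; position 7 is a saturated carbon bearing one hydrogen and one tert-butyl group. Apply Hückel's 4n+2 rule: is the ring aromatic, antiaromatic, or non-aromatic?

At the CH(tert-butyl) position, that saturated carbon is sp³ and has no p orbital in the ring π system; the ring's p-orbital overlap is broken there.
Hückel's rule only applies to fully conjugated rings, so this one is simply non-aromatic.

Non-aromatic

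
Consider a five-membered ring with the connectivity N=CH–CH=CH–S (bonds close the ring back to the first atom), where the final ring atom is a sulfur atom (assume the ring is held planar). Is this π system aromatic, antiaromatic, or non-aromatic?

Aromatic

Check conjugation: the double-bond atoms are sp², each contributing one p electron; each sp² =N– keeps its lone pair in-plane and puts one electron into the π system; the sulfur donates one lone pair from its p orbital — every position has a p orbital, so the cyclic π system is continuous.
Tallying contributions gives 2 × 2 = 4 from the double-bond units + 2 from the S atom = 6.
Since 6 = 4·1 + 2, the ring meets the 4n+2 criterion.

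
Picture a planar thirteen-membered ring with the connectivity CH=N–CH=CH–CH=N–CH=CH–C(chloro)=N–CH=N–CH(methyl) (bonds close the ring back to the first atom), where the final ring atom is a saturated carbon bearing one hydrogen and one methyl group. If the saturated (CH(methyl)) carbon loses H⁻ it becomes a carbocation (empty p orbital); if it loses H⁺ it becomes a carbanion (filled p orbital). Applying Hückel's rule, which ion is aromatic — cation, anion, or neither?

In both ions every ring atom is sp² and contributes a p orbital, so both rings are fully conjugated.
Cation: 6 × 2 + 0 = 12 π electrons → 4(3), antiaromatic.
Anion: 6 × 2 + 2 = 14 π electrons → 4(3)+2, aromatic.

The anion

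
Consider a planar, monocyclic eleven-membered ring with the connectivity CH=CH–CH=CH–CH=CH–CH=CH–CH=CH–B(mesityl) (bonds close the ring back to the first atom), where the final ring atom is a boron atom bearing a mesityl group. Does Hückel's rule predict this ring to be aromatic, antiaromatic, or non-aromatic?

Every ring atom contributes a p orbital perpendicular to the ring (each doubly-bonded ring atom is sp² with one p-orbital electron; the boron has an empty p orbital), so the π system is cyclic and fully conjugated.
Adding the contributions, 5 × 2 = 10 from the double-bond units + 0 from the B(mesityl) atom = 10.
Since 10 = 4·2 + 2, the ring meets the 4n+2 criterion.

Aromatic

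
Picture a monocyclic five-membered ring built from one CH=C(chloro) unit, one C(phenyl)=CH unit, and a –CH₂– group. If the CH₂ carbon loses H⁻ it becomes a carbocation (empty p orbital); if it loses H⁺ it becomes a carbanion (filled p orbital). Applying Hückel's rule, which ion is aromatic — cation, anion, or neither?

Once that carbon is sp², every ring atom has a p orbital and both ions are fully conjugated.
Cation: 2 × 2 + 0 = 4 π electrons → 4(1), antiaromatic.
Anion: 2 × 2 + 2 = 6 π electrons → 4(1)+2, aromatic.

The anion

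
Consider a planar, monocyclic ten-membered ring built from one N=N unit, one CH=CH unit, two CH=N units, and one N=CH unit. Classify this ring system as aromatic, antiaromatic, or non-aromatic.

Every ring atom contributes a p orbital perpendicular to the ring (every atom in a ring double bond is sp² and brings one electron to the p orbital; each =N– nitrogen is pyridine-type (lone pair in the sp² plane, one electron in the p orbital)), so the π system is cyclic and fully conjugated.
Tallying contributions gives 5 × 2 = 10 from the 5 double-bond units.
That gives a 4n+2 count (10, n = 2).

Aromatic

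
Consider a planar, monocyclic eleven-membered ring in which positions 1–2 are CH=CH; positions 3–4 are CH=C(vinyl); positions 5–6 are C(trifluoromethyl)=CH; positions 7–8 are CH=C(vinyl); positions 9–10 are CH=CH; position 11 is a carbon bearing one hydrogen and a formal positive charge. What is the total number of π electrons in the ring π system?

10

All ring atoms are sp² and supply a p orbital to the ring (each doubly-bonded ring atom is sp² with one p-orbital electron; the carbocation has an empty p orbital); the conjugation is uninterrupted.
π-electron count: 5 × 2 = 10 from the double-bond units + 0 from the CH(+) atom = 10.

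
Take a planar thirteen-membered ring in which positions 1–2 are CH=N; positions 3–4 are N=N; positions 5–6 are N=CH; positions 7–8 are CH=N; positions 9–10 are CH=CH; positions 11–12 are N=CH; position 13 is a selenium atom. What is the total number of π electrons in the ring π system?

14

All ring atoms are sp² and supply a p orbital to the ring (each doubly-bonded ring atom is sp² with one p-orbital electron; each =N– nitrogen is pyridine-type (lone pair in the sp² plane, one electron in the p orbital); the selenium donates one lone pair from its p orbital); the conjugation is uninterrupted.
Adding the contributions, 6 × 2 = 12 from the double-bond units + 2 from the Se atom = 14.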